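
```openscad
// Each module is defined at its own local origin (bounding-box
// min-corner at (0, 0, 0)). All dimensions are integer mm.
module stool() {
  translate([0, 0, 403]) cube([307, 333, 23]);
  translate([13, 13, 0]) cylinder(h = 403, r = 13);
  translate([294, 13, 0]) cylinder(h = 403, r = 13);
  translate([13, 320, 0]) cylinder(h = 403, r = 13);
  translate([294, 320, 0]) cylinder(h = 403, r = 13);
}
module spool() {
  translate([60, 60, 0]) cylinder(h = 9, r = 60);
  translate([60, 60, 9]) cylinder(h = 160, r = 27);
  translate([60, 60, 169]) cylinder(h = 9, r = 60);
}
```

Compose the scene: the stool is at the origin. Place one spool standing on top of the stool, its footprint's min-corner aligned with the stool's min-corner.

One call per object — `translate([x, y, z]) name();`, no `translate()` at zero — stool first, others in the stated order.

stool();
translate([0, 0, 426]) spool();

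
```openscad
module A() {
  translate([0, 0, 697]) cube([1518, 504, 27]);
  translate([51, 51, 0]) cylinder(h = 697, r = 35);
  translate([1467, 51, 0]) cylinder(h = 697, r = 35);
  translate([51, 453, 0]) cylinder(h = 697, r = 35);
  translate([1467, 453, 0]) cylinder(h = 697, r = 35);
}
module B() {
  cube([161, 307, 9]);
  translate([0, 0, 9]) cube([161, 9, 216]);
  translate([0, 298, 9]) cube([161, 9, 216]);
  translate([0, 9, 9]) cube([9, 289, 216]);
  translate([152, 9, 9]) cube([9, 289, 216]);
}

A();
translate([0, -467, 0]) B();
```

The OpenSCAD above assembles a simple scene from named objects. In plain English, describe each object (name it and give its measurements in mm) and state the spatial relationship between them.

A is a table with a 1518×504 mm rectangular top, 27 mm thick, top surface at z = 724 mm, supported by four round legs of 70 mm diameter, each leg's bounding box inset 16 mm from the nearest pair of top edges, running from the floor.

B is an open storage box with external size 161×307×225 mm and wall thickness 9 mm (the base is also 9 mm thick). The base covers the whole footprint; the four walls stand on the base, with the y-facing walls full-width and the x-facing walls fitting between their inner faces.

The open box is on the floor beside the table on its −y side.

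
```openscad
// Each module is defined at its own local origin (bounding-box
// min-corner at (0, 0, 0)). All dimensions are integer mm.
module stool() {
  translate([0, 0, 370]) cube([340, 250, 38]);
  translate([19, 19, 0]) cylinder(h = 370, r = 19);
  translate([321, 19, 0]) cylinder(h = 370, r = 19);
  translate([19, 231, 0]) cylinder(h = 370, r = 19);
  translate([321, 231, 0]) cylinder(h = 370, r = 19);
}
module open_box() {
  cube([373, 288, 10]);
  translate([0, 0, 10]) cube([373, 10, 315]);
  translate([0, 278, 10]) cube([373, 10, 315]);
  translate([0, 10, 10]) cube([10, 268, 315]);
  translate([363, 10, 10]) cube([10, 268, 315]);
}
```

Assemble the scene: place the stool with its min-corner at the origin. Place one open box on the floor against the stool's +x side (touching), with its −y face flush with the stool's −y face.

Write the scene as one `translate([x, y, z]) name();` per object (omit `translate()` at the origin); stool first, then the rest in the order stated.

stool();
translate([340, 0, 0]) open_box();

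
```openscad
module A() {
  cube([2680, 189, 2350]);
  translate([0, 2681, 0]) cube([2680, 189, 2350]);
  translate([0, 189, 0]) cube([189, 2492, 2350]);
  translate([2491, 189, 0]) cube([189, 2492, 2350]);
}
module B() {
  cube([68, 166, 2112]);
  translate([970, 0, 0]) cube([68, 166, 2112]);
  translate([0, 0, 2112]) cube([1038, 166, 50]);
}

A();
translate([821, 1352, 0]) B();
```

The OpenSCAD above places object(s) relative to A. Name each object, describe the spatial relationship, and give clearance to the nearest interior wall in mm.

A is a house frame. B is a door frame. The door frame sits inside the house frame, centred. The clearance to the nearest interior wall is 632 mm.

Clearances: x = 632, y = 1163; minimum 632 mm.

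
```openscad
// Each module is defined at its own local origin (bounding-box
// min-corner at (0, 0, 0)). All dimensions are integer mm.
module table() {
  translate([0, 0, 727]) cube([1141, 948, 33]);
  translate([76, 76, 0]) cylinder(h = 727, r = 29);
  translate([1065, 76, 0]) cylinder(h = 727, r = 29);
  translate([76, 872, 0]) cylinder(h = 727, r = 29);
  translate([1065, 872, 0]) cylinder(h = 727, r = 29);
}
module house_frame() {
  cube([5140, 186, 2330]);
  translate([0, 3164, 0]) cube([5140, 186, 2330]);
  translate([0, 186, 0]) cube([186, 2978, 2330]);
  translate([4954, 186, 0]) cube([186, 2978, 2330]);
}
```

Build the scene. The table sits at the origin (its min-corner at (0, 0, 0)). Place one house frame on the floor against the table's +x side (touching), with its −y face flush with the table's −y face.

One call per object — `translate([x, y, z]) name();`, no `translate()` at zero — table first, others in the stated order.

table();
translate([1141, 0, 0]) house_frame();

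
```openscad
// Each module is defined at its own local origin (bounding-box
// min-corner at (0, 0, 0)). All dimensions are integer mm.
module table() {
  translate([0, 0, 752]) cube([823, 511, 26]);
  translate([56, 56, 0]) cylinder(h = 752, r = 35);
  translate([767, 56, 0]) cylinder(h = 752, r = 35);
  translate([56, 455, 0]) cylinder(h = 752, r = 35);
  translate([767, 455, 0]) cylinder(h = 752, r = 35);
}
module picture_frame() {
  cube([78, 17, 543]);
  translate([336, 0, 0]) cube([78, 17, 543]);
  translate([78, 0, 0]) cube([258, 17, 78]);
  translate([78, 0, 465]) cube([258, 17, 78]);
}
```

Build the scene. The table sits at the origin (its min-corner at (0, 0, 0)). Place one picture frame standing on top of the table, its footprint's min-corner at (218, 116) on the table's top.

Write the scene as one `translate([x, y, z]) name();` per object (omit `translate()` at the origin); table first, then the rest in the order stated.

table();
translate([218, 116, 778]) picture_frame();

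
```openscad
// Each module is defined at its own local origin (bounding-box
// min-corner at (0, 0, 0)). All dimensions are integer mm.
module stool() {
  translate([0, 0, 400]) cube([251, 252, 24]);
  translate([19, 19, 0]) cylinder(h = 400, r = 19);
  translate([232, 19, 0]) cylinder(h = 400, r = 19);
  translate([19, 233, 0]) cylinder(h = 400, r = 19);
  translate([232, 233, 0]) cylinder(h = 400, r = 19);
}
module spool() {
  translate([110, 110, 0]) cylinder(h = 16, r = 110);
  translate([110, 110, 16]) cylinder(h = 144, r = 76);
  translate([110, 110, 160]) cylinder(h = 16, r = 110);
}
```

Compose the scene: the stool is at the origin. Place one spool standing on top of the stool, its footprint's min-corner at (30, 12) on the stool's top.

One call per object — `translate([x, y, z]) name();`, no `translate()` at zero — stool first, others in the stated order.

stool();
translate([30, 12, 424]) spool();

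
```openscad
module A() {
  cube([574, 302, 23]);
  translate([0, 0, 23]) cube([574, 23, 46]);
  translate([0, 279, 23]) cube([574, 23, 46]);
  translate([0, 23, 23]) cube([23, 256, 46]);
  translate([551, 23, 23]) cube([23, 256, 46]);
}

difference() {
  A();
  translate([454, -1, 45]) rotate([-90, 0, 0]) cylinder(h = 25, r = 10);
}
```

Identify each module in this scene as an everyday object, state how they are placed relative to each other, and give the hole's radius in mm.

The subtracted cylinder has r = 10 mm.

A is an open box. The open box has a circular hole through its front wall. The hole's radius is 10 mm.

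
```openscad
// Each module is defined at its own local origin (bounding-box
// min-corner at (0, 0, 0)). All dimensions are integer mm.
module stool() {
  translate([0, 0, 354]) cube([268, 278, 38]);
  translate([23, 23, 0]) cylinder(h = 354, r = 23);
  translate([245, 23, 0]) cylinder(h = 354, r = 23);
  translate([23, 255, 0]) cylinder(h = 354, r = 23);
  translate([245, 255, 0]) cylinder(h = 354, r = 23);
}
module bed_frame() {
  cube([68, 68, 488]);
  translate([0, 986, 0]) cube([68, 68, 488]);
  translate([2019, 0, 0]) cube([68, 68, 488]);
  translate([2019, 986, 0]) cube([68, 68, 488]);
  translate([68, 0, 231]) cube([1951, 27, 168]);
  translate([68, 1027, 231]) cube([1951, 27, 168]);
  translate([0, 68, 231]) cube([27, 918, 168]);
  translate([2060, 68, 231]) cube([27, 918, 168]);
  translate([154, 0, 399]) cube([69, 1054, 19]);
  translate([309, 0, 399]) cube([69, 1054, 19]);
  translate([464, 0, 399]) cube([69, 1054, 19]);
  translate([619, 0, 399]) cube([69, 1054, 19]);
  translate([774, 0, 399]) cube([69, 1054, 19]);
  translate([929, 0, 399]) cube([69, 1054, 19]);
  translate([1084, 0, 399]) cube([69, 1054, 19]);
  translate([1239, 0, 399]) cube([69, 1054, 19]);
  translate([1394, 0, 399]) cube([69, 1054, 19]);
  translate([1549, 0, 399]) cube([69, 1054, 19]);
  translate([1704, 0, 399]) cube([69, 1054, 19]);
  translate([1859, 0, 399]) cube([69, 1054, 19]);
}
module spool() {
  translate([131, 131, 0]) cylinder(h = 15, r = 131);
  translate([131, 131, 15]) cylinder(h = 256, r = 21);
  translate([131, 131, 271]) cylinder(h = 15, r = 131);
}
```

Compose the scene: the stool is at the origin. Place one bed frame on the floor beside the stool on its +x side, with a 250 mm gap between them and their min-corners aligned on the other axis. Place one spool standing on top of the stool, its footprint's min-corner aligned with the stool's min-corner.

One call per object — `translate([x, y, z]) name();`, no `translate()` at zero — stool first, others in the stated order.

stool();
translate([518, 0, 0]) bed_frame();
translate([0, 0, 392]) spool();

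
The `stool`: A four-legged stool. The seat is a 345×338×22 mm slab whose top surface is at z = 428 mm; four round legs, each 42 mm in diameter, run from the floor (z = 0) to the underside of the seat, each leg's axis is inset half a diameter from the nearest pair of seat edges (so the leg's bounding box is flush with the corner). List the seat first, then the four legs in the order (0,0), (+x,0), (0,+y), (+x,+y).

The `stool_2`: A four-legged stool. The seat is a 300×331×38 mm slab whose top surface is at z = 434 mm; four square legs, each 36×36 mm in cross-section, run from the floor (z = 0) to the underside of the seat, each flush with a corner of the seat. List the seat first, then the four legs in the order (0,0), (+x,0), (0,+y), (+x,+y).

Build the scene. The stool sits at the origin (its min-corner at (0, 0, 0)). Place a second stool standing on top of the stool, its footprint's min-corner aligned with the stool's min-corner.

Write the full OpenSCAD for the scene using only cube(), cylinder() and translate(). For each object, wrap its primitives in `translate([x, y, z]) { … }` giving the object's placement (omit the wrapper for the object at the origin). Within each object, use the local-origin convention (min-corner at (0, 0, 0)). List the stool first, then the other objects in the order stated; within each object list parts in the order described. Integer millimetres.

translate([0, 0, 406]) cube([345, 338, 22]);
translate([21, 21, 0]) cylinder(h = 406, r = 21);
translate([324, 21, 0]) cylinder(h = 406, r = 21);
translate([21, 317, 0]) cylinder(h = 406, r = 21);
translate([324, 317, 0]) cylinder(h = 406, r = 21);
translate([0, 0, 428]) {
  translate([0, 0, 396]) cube([300, 331, 38]);
  cube([36, 36, 396]);
  translate([264, 0, 0]) cube([36, 36, 396]);
  translate([0, 295, 0]) cube([36, 36, 396]);
  translate([264, 295, 0]) cube([36, 36, 396]);
}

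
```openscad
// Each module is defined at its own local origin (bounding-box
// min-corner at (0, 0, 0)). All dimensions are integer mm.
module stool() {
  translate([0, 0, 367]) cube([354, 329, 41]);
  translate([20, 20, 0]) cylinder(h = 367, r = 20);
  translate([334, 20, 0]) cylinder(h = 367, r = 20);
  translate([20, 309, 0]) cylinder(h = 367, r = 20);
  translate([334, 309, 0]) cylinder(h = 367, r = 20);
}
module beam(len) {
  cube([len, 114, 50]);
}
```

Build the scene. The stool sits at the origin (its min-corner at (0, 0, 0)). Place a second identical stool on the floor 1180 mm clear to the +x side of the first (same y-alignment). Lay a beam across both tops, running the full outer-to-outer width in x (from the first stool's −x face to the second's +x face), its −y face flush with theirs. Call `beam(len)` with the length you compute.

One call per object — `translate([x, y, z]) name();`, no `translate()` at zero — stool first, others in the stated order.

stool();
translate([1534, 0, 0]) stool();
translate([0, 0, 408]) beam(1888);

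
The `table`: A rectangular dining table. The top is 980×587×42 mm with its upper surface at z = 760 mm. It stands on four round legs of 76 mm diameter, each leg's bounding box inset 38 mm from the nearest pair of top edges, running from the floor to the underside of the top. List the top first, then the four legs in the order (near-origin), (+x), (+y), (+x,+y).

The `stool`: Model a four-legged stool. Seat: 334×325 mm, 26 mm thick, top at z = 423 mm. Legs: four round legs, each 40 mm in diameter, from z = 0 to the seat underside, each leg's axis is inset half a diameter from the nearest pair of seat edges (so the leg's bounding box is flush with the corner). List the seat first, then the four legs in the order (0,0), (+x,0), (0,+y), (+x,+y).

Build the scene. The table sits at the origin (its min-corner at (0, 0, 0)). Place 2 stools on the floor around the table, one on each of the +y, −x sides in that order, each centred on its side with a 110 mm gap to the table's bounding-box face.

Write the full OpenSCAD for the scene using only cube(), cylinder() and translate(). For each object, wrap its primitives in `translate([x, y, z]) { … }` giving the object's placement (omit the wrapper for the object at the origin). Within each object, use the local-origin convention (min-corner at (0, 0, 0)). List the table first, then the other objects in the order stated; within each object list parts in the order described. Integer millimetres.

translate([0, 0, 718]) cube([980, 587, 42]);
translate([76, 76, 0]) cylinder(h = 718, r = 38);
translate([904, 76, 0]) cylinder(h = 718, r = 38);
translate([76, 511, 0]) cylinder(h = 718, r = 38);
translate([904, 511, 0]) cylinder(h = 718, r = 38);
translate([323, 697, 0]) {
  translate([0, 0, 397]) cube([334, 325, 26]);
  translate([20, 20, 0]) cylinder(h = 397, r = 20);
  translate([314, 20, 0]) cylinder(h = 397, r = 20);
  translate([20, 305, 0]) cylinder(h = 397, r = 20);
  translate([314, 305, 0]) cylinder(h = 397, r = 20);
}
translate([-444, 131, 0]) {
  translate([0, 0, 397]) cube([334, 325, 26]);
  translate([20, 20, 0]) cylinder(h = 397, r = 20);
  translate([314, 20, 0]) cylinder(h = 397, r = 20);
  translate([20, 305, 0]) cylinder(h = 397, r = 20);
  translate([314, 305, 0]) cylinder(h = 397, r = 20);
}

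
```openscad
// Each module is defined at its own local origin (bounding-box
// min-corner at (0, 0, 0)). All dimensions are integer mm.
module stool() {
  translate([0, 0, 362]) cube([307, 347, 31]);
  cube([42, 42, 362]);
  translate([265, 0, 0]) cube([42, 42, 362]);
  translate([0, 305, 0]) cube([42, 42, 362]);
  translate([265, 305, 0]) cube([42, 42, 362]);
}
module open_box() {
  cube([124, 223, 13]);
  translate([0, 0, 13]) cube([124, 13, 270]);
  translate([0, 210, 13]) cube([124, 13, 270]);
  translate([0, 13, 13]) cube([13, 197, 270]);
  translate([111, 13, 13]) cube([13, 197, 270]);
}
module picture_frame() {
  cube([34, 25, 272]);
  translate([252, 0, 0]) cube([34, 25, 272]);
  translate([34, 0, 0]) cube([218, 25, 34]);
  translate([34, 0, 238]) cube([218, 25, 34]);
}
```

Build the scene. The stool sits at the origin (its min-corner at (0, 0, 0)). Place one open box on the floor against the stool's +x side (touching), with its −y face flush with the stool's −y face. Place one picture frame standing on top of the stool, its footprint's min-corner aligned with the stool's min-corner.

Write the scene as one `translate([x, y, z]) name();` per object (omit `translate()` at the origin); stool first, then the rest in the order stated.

stool();
translate([307, 0, 0]) open_box();
translate([0, 0, 393]) picture_frame();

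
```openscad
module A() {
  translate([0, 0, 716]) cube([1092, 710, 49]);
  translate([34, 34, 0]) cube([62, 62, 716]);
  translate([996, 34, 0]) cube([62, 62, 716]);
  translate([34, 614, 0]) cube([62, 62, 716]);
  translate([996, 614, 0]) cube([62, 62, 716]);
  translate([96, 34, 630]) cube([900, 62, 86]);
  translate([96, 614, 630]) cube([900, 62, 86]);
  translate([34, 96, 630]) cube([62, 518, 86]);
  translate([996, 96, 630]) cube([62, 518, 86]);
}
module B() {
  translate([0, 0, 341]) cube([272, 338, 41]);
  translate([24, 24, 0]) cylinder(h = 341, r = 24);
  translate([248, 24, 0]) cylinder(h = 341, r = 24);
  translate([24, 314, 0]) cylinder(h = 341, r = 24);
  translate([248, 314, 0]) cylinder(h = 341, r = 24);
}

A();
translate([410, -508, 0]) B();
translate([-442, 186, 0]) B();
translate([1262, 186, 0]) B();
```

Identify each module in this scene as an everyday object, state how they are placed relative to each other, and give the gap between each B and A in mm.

A is a table. B is a stool. Three stools sit around the table at the −y, −x, +x sides. The gap between each stool and the table is 170 mm.

Each stool's nearest face is 170 mm from the table's bounding box.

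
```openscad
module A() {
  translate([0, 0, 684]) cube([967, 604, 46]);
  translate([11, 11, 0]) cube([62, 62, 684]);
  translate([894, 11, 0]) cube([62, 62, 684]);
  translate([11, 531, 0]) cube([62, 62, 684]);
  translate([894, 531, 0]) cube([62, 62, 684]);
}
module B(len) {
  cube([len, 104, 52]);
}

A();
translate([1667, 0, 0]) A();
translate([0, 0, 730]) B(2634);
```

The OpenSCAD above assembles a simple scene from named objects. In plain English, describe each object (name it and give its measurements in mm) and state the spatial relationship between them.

A is a rectangular dining table. The top is 967×604×46 mm with its upper surface at z = 730 mm. It stands on four 62×62 mm square legs, each inset 11 mm from the nearest pair of top edges, running from the floor to the underside of the top.

B is a rectangular beam 2634 mm long (x), 104 mm deep (y), 52 mm thick (z).

The beam spans the tops of two tables placed 700 mm apart, resting at z = 730 mm.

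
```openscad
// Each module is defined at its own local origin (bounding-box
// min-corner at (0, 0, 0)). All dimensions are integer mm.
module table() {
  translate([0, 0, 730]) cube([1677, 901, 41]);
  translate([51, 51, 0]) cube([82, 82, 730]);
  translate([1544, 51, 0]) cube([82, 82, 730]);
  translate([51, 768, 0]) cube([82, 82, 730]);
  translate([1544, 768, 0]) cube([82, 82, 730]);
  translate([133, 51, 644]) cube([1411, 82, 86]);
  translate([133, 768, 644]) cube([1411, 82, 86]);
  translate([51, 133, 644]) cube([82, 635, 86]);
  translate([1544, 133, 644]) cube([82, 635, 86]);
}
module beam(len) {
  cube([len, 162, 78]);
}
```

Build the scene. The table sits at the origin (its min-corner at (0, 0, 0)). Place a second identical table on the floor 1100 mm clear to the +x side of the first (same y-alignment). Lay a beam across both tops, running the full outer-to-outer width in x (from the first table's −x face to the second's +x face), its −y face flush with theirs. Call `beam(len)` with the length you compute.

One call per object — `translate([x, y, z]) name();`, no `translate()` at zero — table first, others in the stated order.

table();
translate([2777, 0, 0]) table();
translate([0, 0, 771]) beam(4454);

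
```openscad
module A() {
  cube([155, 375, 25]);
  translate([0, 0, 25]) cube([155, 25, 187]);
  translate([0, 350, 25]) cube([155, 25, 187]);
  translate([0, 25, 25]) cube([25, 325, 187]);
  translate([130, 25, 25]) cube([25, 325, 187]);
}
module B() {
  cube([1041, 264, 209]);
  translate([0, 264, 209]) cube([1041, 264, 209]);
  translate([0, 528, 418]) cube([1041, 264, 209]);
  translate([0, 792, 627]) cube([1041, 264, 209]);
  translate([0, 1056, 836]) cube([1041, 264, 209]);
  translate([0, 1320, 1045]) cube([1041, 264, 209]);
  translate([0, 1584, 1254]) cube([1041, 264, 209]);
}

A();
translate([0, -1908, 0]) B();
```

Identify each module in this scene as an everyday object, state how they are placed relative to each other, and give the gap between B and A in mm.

A is an open box. B is a staircase. The staircase is on the floor beside the open box on its −y side. The gap between the staircase and the open box is 60 mm.

The staircase's nearest face is 60 mm from the open box's −y face.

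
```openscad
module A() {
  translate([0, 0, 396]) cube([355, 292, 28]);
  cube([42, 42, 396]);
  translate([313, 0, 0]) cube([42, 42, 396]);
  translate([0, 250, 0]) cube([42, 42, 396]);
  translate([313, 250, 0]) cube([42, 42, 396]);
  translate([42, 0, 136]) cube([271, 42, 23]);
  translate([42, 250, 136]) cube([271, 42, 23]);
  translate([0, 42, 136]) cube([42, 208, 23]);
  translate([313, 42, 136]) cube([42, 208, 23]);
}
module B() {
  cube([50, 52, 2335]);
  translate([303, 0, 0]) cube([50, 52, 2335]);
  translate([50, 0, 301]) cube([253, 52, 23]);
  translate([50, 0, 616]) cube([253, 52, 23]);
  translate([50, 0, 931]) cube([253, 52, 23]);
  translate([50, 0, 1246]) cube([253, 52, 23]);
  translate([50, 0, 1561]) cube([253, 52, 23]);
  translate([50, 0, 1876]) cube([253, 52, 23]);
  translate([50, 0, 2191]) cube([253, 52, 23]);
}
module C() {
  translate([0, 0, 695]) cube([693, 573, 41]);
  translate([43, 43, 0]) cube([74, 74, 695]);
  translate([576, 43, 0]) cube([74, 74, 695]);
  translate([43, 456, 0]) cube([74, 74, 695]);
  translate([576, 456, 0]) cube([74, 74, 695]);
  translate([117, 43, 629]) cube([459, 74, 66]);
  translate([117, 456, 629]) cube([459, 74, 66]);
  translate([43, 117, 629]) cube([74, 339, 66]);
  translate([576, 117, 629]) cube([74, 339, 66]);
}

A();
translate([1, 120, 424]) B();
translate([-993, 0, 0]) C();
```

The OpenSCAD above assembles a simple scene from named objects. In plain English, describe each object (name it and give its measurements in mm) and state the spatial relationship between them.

A is a four-legged stool. The seat is a 355×292×28 mm slab whose top surface is at z = 424 mm; four square legs, each 42×42 mm in cross-section, run from the floor (z = 0) to the underside of the seat, each flush with a corner of the seat. Four stretchers, 42 mm wide and 23 mm tall, connect adjacent legs with their undersides at z = 136 mm, each running between the inner faces of the legs it joins and aligned with the legs' outer faces on the other axis.

B is a straight ladder. Two 50×52 mm vertical rails, 2335 mm tall, stand 353 mm apart (outside-to-outside) with their front faces coplanar on the −y side. 7 rungs, each 52 mm deep and 23 mm tall, span between the inner faces of the rails, front faces flush with the rails. The lowest rung's underside is at z = 301 mm and rungs are spaced 315 mm apart (underside to underside).

C is a table with a 693×573 mm rectangular top, 41 mm thick, top surface at z = 736 mm, supported by four 74×74 mm square legs, each inset 43 mm from the nearest pair of top edges, running from the floor. Four apron rails, 74 mm thick and 66 mm tall, run between adjacent legs with their top edges flush with the underside of the top and their outer faces flush with the legs' outer faces.

The ladder is on top of the stool, centred. The table is on the floor beside the stool on its −x side.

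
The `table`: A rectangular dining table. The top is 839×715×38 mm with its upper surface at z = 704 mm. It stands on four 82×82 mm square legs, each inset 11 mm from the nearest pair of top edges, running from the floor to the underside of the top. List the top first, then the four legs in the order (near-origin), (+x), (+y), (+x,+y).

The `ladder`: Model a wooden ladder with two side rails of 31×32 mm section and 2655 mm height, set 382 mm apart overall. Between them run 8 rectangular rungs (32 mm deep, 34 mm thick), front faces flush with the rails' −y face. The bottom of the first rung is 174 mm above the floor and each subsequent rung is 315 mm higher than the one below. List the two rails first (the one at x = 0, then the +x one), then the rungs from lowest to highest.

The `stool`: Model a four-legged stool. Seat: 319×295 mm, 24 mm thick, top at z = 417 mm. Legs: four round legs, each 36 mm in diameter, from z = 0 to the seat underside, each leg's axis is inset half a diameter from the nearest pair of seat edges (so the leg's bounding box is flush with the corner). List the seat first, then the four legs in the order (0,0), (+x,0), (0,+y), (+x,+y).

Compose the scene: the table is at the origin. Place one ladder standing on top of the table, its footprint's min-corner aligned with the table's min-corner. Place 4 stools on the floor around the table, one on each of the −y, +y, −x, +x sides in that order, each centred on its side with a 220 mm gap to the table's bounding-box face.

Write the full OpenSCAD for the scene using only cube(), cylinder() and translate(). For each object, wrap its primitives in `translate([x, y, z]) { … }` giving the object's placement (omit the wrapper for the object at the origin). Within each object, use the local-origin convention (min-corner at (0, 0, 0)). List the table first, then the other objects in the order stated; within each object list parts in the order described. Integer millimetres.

translate([0, 0, 666]) cube([839, 715, 38]);
translate([11, 11, 0]) cube([82, 82, 666]);
translate([746, 11, 0]) cube([82, 82, 666]);
translate([11, 622, 0]) cube([82, 82, 666]);
translate([746, 622, 0]) cube([82, 82, 666]);
translate([0, 0, 704]) {
  cube([31, 32, 2655]);
  translate([351, 0, 0]) cube([31, 32, 2655]);
  translate([31, 0, 174]) cube([320, 32, 34]);
  translate([31, 0, 489]) cube([320, 32, 34]);
  translate([31, 0, 804]) cube([320, 32, 34]);
  translate([31, 0, 1119]) cube([320, 32, 34]);
  translate([31, 0, 1434]) cube([320, 32, 34]);
  translate([31, 0, 1749]) cube([320, 32, 34]);
  translate([31, 0, 2064]) cube([320, 32, 34]);
  translate([31, 0, 2379]) cube([320, 32, 34]);
}
translate([260, -515, 0]) {
  translate([0, 0, 393]) cube([319, 295, 24]);
  translate([18, 18, 0]) cylinder(h = 393, r = 18);
  translate([301, 18, 0]) cylinder(h = 393, r = 18);
  translate([18, 277, 0]) cylinder(h = 393, r = 18);
  translate([301, 277, 0]) cylinder(h = 393, r = 18);
}
translate([260, 935, 0]) {
  translate([0, 0, 393]) cube([319, 295, 24]);
  translate([18, 18, 0]) cylinder(h = 393, r = 18);
  translate([301, 18, 0]) cylinder(h = 393, r = 18);
  translate([18, 277, 0]) cylinder(h = 393, r = 18);
  translate([301, 277, 0]) cylinder(h = 393, r = 18);
}
translate([-539, 210, 0]) {
  translate([0, 0, 393]) cube([319, 295, 24]);
  translate([18, 18, 0]) cylinder(h = 393, r = 18);
  translate([301, 18, 0]) cylinder(h = 393, r = 18);
  translate([18, 277, 0]) cylinder(h = 393, r = 18);
  translate([301, 277, 0]) cylinder(h = 393, r = 18);
}
translate([1059, 210, 0]) {
  translate([0, 0, 393]) cube([319, 295, 24]);
  translate([18, 18, 0]) cylinder(h = 393, r = 18);
  translate([301, 18, 0]) cylinder(h = 393, r = 18);
  translate([18, 277, 0]) cylinder(h = 393, r = 18);
  translate([301, 277, 0]) cylinder(h = 393, r = 18);
}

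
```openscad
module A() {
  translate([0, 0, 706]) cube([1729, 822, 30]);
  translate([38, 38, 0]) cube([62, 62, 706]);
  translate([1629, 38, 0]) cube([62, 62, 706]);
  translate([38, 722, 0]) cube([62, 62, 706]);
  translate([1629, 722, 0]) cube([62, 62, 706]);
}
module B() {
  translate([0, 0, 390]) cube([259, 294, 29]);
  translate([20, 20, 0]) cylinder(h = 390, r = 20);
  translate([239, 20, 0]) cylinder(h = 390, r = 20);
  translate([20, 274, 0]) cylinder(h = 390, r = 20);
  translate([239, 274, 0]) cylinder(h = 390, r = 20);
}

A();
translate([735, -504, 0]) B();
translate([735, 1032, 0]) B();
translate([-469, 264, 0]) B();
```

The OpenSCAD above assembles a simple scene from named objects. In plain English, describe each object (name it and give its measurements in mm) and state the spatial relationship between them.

A is a table: top 1729 mm (x) × 822 mm (y), 30 mm thick, upper face at z = 736 mm, on four 62×62 mm square legs, each inset 38 mm from the nearest pair of top edges, running from z = 0 to the bottom of the top.

B is a four-legged stool. The seat is 259×294 mm, 29 mm thick, top at z = 419 mm. It stands on four round legs, each 40 mm in diameter, from z = 0 to the seat underside, each leg's axis is inset half a diameter from the nearest pair of seat edges (so the leg's bounding box is flush with the corner).

Three stools sit around the table at the −y, +y, −x sides.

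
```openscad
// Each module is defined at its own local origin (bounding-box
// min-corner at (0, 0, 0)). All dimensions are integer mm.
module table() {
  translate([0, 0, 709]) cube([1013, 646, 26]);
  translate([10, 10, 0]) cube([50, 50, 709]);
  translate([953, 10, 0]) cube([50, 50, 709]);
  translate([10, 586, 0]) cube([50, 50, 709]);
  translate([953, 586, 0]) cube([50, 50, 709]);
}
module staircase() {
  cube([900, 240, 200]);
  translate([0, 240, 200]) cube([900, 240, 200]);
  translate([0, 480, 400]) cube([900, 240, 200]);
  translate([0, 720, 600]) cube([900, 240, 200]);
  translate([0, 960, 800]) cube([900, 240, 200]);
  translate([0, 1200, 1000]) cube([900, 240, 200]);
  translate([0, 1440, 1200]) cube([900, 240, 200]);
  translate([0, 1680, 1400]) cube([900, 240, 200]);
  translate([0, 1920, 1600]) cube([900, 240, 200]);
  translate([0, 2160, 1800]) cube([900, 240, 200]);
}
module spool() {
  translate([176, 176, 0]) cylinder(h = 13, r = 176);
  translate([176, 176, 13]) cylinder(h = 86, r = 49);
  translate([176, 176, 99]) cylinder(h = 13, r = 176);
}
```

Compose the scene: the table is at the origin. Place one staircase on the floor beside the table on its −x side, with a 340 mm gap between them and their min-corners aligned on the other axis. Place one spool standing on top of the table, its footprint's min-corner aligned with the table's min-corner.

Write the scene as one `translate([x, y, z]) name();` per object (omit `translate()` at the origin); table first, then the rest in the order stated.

table();
translate([-1240, 0, 0]) staircase();
translate([0, 0, 735]) spool();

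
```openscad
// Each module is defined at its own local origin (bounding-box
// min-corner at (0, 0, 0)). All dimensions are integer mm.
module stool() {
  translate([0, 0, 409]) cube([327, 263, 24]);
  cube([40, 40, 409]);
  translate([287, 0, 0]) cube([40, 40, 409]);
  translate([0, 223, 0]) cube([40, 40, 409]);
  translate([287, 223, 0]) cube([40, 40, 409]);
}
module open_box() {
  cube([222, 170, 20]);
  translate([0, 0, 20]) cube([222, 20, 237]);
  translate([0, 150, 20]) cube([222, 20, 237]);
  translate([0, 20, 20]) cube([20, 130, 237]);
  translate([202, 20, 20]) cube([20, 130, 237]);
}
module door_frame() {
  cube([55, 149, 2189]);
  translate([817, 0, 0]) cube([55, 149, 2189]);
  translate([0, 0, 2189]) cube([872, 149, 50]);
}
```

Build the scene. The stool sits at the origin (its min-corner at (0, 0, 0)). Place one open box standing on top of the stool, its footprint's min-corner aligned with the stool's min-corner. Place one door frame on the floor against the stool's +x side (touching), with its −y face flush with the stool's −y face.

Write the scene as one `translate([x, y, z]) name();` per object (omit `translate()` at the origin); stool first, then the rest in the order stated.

stool();
translate([0, 0, 433]) open_box();
translate([327, 0, 0]) door_frame();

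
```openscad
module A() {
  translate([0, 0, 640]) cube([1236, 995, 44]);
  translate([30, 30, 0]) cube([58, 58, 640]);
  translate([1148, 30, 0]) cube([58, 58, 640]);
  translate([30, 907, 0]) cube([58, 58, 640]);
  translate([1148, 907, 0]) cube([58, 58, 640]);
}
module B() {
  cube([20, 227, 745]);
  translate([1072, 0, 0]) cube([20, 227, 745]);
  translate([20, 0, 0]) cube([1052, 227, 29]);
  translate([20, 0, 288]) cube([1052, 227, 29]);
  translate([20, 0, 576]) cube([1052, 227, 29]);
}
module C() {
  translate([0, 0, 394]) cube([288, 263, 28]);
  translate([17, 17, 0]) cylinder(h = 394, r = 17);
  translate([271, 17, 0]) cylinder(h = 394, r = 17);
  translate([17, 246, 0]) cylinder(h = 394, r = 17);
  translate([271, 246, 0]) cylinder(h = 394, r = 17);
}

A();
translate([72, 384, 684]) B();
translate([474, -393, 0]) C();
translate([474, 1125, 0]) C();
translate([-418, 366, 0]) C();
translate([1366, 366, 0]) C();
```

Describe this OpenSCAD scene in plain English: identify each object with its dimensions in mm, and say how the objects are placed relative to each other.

A is a rectangular dining table. The top is 1236×995×44 mm with its upper surface at z = 684 mm. It stands on four 58×58 mm square legs, each inset 30 mm from the nearest pair of top edges, running from the floor to the underside of the top.

B is an open bookshelf. Two side panels, each 20 mm thick, 227 mm deep and 745 mm tall, stand 1092 mm apart (outside-to-outside). Between them sit 3 shelves, each 29 mm thick and 227 mm deep, spanning the full gap between the sides. The bottom shelf rests on the floor (its underside at z = 0) and the clear gap between one shelf's top and the next shelf's underside is 259 mm.

C is a simple wooden stool: a rectangular seat 288 mm (x) by 263 mm (y), 28 mm thick, top face at z = 422 mm, on four round legs, each 34 mm in diameter. The legs rest on z = 0, each leg's axis is inset half a diameter from the nearest pair of seat edges (so the leg's bounding box is flush with the corner).

The bookshelf is on top of the table, centred. Four stools sit around the table at the −y, +y, −x, +x sides.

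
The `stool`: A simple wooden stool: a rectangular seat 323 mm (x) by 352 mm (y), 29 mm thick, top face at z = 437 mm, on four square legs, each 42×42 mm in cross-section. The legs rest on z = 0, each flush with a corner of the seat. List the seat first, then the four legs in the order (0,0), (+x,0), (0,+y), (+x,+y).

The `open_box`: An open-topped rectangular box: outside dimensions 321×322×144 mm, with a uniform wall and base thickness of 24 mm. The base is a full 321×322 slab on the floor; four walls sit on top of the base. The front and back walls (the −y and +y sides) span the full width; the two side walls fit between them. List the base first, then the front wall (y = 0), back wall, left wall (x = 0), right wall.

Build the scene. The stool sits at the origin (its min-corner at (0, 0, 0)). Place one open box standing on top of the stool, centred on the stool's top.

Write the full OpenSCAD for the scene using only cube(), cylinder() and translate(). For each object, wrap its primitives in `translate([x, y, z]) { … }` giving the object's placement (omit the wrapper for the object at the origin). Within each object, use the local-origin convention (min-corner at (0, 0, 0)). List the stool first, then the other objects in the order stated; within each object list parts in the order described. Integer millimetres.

translate([0, 0, 408]) cube([323, 352, 29]);
cube([42, 42, 408]);
translate([281, 0, 0]) cube([42, 42, 408]);
translate([0, 310, 0]) cube([42, 42, 408]);
translate([281, 310, 0]) cube([42, 42, 408]);
translate([1, 15, 437]) {
  cube([321, 322, 24]);
  translate([0, 0, 24]) cube([321, 24, 120]);
  translate([0, 298, 24]) cube([321, 24, 120]);
  translate([0, 24, 24]) cube([24, 274, 120]);
  translate([297, 24, 24]) cube([24, 274, 120]);
}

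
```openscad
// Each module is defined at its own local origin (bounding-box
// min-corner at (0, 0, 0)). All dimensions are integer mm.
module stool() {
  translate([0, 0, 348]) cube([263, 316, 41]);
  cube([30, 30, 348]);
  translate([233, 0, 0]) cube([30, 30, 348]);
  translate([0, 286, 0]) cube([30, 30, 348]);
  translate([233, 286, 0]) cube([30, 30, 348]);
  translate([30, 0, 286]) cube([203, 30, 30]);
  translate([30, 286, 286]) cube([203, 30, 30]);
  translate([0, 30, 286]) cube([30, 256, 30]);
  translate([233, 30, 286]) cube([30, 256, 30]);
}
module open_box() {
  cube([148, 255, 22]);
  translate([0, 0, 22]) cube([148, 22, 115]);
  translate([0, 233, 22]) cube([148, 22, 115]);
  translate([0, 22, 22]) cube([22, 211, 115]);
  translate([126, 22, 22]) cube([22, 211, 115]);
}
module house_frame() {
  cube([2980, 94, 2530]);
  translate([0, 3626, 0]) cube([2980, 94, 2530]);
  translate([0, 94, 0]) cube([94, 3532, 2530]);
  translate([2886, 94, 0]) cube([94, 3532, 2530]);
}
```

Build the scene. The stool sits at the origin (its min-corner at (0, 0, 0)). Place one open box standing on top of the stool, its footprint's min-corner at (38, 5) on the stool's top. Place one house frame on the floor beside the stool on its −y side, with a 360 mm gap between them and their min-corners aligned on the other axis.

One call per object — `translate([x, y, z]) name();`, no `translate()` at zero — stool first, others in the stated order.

stool();
translate([38, 5, 389]) open_box();
translate([0, -4080, 0]) house_frame();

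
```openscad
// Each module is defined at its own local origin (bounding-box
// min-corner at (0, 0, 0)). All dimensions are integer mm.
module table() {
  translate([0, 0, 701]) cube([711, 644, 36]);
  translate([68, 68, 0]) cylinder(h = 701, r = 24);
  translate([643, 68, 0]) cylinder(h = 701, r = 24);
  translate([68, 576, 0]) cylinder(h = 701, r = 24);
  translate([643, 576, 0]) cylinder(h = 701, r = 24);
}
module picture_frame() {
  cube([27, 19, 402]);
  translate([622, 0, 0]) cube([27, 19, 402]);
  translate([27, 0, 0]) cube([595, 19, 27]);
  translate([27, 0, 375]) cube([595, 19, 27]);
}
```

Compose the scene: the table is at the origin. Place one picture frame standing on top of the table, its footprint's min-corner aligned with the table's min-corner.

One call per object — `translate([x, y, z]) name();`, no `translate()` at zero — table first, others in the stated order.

table();
translate([0, 0, 737]) picture_frame();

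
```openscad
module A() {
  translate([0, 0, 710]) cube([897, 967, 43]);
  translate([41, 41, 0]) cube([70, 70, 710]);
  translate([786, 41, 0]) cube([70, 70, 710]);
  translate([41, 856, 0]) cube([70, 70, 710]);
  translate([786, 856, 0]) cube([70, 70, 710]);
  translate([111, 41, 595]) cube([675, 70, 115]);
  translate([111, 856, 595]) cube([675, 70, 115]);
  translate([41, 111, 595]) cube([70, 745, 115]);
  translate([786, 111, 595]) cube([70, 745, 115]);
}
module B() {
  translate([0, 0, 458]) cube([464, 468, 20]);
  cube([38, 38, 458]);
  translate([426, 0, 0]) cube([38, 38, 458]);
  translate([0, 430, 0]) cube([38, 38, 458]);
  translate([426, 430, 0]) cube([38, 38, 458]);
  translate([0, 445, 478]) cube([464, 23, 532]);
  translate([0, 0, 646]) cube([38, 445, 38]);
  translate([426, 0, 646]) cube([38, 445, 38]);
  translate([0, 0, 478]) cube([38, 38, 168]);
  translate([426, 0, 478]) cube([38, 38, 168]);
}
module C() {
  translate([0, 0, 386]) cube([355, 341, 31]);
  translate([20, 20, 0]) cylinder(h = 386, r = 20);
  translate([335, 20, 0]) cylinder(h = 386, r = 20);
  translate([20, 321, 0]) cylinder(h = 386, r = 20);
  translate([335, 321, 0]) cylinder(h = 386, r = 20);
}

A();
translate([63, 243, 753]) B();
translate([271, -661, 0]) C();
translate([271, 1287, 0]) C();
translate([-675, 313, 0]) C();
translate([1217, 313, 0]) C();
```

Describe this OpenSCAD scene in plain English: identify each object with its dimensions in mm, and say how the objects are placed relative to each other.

A is a table: top 897 mm (x) × 967 mm (y), 43 mm thick, upper face at z = 753 mm, on four 70×70 mm square legs, each inset 41 mm from the nearest pair of top edges, running from z = 0 to the bottom of the top. Four apron rails, 70 mm thick and 115 mm tall, run between adjacent legs with their top edges flush with the underside of the top and their outer faces flush with the legs' outer faces.

B is a chair. The seat is a 464×468×20 mm slab with its top at z = 478 mm, on four 38×38 mm corner legs (flush with the seat edges, standing on z = 0). A flat backrest 23 mm thick, 532 mm tall, spans the full seat width and rises from the seat top along its +y edge, rear face flush with the rear of the seat. Two armrests of 38×38 mm section run along each side from the seat's front edge to the front of the backrest, top faces 206 mm above the seat top and outer faces flush with the seat's x-edges; a 38×38 mm post under the front of each armrest stands on the seat at the front corner.

C is a four-legged stool. The seat is a 355×341×31 mm slab whose top surface is at z = 417 mm; four round legs, each 40 mm in diameter, run from the floor (z = 0) to the underside of the seat, each leg's axis is inset half a diameter from the nearest pair of seat edges (so the leg's bounding box is flush with the corner).

The chair is on top of the table. Four stools sit around the table at the −y, +y, −x, +x sides.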